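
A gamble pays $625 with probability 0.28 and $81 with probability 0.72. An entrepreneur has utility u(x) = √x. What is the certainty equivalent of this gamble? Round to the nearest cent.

$181.71

E[u] = 0.28·√625 + 0.72·√81 = 0.28·25 + 0.72·9 = 13.48
CE = (13.48)² = 181.7104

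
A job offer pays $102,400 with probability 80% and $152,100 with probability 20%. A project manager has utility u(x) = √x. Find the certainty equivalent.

$111,556

E[u] = 0.8·√102400 + 0.2·√152100 = 0.8·320 + 0.2·390 = 334
CE = (334)² = 111556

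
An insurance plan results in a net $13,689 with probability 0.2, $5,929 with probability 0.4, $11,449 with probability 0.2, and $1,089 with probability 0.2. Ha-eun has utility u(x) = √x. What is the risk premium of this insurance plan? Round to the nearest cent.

$860.16

E[u] = 0.2·√13689 + 0.4·√5929 + 0.2·√11449 + 0.2·√1089 = 0.2·117 + 0.4·77 + 0.2·107 + 0.2·33 = 82.2
CE = (82.2)² = 6756.84
Risk premium = EV − CE = 7617 − 6756.84 = 860.16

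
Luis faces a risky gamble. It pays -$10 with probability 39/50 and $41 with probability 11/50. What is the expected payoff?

$1.22

EV = 39/50 × (-10) + 11/50 × 41 = -7.8 + 9.02 = 1.22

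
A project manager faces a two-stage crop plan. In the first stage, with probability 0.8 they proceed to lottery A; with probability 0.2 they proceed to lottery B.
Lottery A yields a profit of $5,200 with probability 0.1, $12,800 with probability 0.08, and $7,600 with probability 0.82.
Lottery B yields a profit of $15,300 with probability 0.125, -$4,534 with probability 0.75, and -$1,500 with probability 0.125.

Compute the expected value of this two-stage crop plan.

EV(A) = 0.1 × 5200 + 0.08 × 12800 + 0.82 × 7600 = 520 + 1024 + 6232 = 7776
EV(B) = 0.125 × 15300 + 0.75 × (-4534) + 0.125 × (-1500) = 1912.5 − 3400.5 − 187.5 = -1675.5
Overall = 0.8 × 7776 + 0.2 × (-1675.5) = 6220.8 − 335.1 = 5885.7

$5,885.70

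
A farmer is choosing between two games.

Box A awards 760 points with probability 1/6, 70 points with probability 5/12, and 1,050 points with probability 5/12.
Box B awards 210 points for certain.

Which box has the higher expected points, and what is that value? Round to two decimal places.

Box A (593.33 points)

Box A = 1/6 × 760 + 5/12 × 70 + 5/12 × 1050 = 126.6667 + 29.1667 + 437.5 = 593.3333
Box B: 210 (certain)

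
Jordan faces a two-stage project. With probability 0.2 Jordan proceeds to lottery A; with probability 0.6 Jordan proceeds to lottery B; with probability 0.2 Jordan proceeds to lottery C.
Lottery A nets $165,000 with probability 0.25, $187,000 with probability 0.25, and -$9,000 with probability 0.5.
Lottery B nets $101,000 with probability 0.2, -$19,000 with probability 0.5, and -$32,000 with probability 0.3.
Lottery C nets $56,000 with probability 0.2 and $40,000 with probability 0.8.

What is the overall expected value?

$26,000

EV(A) = 0.25 × 165000 + 0.25 × 187000 + 0.5 × (-9000) = 41250 + 46750 − 4500 = 83500
EV(B) = 0.2 × 101000 + 0.5 × (-19000) + 0.3 × (-32000) = 20200 − 9500 − 9600 = 1100
EV(C) = 0.2 × 56000 + 0.8 × 40000 = 11200 + 32000 = 43200
Overall = 0.2 × 83500 + 0.6 × 1100 + 0.2 × 43200 = 16700 + 660 + 8640 = 26000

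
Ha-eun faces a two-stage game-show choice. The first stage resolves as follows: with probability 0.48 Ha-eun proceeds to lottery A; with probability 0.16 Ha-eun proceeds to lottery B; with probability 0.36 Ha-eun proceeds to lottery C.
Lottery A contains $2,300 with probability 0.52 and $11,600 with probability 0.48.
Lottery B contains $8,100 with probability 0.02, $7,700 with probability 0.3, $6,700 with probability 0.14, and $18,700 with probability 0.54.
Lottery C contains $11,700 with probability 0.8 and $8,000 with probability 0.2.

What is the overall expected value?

$9,353.60

EV(A) = 0.52 × 2300 + 0.48 × 11600 = 1196 + 5568 = 6764
EV(B) = 0.02 × 8100 + 0.3 × 7700 + 0.14 × 6700 + 0.54 × 18700 = 162 + 2310 + 938 + 10098 = 13508
EV(C) = 0.8 × 11700 + 0.2 × 8000 = 9360 + 1600 = 10960
Overall = 0.48 × 6764 + 0.16 × 13508 + 0.36 × 10960 = 3246.72 + 2161.28 + 3945.6 = 9353.6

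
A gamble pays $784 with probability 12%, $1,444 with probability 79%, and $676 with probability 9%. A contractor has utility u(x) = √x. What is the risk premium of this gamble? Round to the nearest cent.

E[u] = 0.12·√784 + 0.79·√1444 + 0.09·√676 = 0.12·28 + 0.79·38 + 0.09·26 = 35.72
CE = (35.72)² = 1275.9184
Risk premium = EV − CE = 1295.68 − 1275.9184 = 19.7616

$19.76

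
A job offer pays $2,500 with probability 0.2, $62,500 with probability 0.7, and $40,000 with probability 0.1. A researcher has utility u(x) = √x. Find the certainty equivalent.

E[u] = 0.2·√2500 + 0.7·√62500 + 0.1·√40000 = 0.2·50 + 0.7·250 + 0.1·200 = 205
CE = (205)² = 42025

$42,025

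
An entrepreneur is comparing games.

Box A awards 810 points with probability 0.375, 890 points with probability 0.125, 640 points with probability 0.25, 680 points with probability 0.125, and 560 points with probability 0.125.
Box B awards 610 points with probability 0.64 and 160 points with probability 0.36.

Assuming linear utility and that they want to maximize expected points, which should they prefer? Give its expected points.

Box A (730 points)

Box A = 0.375 × 810 + 0.125 × 890 + 0.25 × 640 + 0.125 × 680 + 0.125 × 560 = 303.75 + 111.25 + 160 + 85 + 70 = 730
Box B = 0.64 × 610 + 0.36 × 160 = 390.4 + 57.6 = 448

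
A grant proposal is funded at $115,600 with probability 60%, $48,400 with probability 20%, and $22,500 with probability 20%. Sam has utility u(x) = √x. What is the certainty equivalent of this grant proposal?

$77,284

E[u] = 0.6·√115600 + 0.2·√48400 + 0.2·√22500 = 0.6·340 + 0.2·220 + 0.2·150 = 278
CE = (278)² = 77284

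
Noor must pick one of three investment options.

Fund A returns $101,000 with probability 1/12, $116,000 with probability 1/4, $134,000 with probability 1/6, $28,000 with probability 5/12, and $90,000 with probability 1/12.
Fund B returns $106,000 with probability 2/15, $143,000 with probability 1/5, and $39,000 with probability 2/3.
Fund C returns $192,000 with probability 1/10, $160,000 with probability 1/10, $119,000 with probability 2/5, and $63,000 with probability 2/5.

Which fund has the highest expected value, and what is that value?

Fund C ($108,000)

Fund A = 1/12 × 101000 + 1/4 × 116000 + 1/6 × 134000 + 5/12 × 28000 + 1/12 × 90000 = 8416.6667 + 29000 + 22333.3333 + 11666.6667 + 7500 = 78916.6667
Fund B = 2/15 × 106000 + 1/5 × 143000 + 2/3 × 39000 = 14133.3333 + 28600 + 26000 = 68733.3333
Fund C = 1/10 × 192000 + 1/10 × 160000 + 2/5 × 119000 + 2/5 × 63000 = 19200 + 16000 + 47600 + 25200 = 108000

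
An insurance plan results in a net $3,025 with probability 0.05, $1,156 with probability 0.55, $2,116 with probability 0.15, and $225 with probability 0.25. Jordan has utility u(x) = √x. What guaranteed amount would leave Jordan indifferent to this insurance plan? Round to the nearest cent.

$1,030.41

E[u] = 0.05·√3025 + 0.55·√1156 + 0.15·√2116 + 0.25·√225 = 0.05·55 + 0.55·34 + 0.15·46 + 0.25·15 = 32.1
CE = (32.1)² = 1030.41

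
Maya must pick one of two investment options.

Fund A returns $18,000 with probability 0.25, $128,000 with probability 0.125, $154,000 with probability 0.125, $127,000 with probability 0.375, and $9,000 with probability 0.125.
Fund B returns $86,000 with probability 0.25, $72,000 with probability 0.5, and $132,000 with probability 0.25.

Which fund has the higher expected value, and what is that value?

Fund B ($90,500)

Fund A = 0.25 × 18000 + 0.125 × 128000 + 0.125 × 154000 + 0.375 × 127000 + 0.125 × 9000 = 4500 + 16000 + 19250 + 47625 + 1125 = 88500
Fund B = 0.25 × 86000 + 0.5 × 72000 + 0.25 × 132000 = 21500 + 36000 + 33000 = 90500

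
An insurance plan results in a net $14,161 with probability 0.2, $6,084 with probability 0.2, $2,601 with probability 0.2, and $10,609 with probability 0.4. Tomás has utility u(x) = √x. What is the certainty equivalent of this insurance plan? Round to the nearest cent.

$8,244.64

E[u] = 0.2·√14161 + 0.2·√6084 + 0.2·√2601 + 0.4·√10609 = 0.2·119 + 0.2·78 + 0.2·51 + 0.4·103 = 90.8
CE = (90.8)² = 8244.64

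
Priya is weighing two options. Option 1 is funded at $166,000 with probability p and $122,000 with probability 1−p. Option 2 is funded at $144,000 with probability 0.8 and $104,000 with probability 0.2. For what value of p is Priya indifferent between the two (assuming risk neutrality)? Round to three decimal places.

p = 0.318

EV(Option 2) = 0.8 × 144000 + 0.2 × 104000 = 115200 + 20800 = 136000
p·166000 + (1−p)·122000 = 136000
44000p + 122000 = 136000
p = (136000 − 122000) / 44000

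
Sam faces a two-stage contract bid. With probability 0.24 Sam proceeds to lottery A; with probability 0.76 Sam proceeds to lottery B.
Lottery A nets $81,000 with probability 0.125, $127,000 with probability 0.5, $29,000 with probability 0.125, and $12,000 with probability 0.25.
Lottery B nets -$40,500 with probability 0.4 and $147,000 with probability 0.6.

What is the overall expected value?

EV(A) = 0.125 × 81000 + 0.5 × 127000 + 0.125 × 29000 + 0.25 × 12000 = 10125 + 63500 + 3625 + 3000 = 80250
EV(B) = 0.4 × (-40500) + 0.6 × 147000 = -16200 + 88200 = 72000
Overall = 0.24 × 80250 + 0.76 × 72000 = 19260 + 54720 = 73980

$73,980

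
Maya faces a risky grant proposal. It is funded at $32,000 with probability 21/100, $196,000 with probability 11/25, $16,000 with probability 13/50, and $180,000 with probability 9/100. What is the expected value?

$113,320

EV = 21/100 × 32000 + 11/25 × 196000 + 13/50 × 16000 + 9/100 × 180000 = 6720 + 86240 + 4160 + 16200 = 113320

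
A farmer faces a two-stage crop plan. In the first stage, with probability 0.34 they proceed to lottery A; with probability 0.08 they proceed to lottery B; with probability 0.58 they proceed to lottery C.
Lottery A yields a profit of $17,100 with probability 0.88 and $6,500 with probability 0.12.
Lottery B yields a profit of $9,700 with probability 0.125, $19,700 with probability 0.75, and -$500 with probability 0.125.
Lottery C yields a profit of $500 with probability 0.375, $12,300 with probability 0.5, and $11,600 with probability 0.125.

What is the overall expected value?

$11,172.27

EV(A) = 0.88 × 17100 + 0.12 × 6500 = 15048 + 780 = 15828
EV(B) = 0.125 × 9700 + 0.75 × 19700 + 0.125 × (-500) = 1212.5 + 14775 − 62.5 = 15925
EV(C) = 0.375 × 500 + 0.5 × 12300 + 0.125 × 11600 = 187.5 + 6150 + 1450 = 7787.5
Overall = 0.34 × 15828 + 0.08 × 15925 + 0.58 × 7787.5 = 5381.52 + 1274 + 4516.75 = 11172.27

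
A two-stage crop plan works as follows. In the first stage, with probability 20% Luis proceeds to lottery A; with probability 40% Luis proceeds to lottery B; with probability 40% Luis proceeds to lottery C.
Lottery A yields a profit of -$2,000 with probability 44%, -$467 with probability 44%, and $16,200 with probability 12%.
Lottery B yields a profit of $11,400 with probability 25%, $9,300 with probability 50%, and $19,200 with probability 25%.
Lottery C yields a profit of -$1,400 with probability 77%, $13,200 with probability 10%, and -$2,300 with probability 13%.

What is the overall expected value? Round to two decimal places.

EV(A) = 0.44 × (-2000) + 0.44 × (-467) + 0.12 × 16200 = -880 − 205.48 + 1944 = 858.52
EV(B) = 0.25 × 11400 + 0.5 × 9300 + 0.25 × 19200 = 2850 + 4650 + 4800 = 12300
EV(C) = 0.77 × (-1400) + 0.1 × 13200 + 0.13 × (-2300) = -1078 + 1320 − 299 = -57
Overall = 0.2 × 858.52 + 0.4 × 12300 + 0.4 × (-57) = 171.704 + 4920 − 22.8 = 5068.904

$5,068.90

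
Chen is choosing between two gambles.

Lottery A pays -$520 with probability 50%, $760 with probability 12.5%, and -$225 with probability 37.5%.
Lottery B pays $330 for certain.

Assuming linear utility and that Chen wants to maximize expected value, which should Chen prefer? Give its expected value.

Lottery A = 0.5 × (-520) + 0.125 × 760 + 0.375 × (-225) = -260 + 95 − 84.375 = -249.375
Lottery B: 330 (certain)

Lottery B ($330)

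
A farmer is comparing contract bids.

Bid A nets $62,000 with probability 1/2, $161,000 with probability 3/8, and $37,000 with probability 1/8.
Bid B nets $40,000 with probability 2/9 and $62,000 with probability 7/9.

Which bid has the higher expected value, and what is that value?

Bid A = 1/2 × 62000 + 3/8 × 161000 + 1/8 × 37000 = 31000 + 60375 + 4625 = 96000
Bid B = 2/9 × 40000 + 7/9 × 62000 = 8888.8889 + 48222.2222 = 57111.1111

Bid A ($96,000)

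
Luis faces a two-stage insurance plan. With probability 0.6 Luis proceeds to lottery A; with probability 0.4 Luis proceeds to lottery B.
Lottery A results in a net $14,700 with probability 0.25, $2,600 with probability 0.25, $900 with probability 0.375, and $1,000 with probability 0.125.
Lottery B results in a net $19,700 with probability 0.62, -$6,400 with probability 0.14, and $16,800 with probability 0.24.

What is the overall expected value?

EV(A) = 0.25 × 14700 + 0.25 × 2600 + 0.375 × 900 + 0.125 × 1000 = 3675 + 650 + 337.5 + 125 = 4787.5
EV(B) = 0.62 × 19700 + 0.14 × (-6400) + 0.24 × 16800 = 12214 − 896 + 4032 = 15350
Overall = 0.6 × 4787.5 + 0.4 × 15350 = 2872.5 + 6140 = 9012.5

$9,012.50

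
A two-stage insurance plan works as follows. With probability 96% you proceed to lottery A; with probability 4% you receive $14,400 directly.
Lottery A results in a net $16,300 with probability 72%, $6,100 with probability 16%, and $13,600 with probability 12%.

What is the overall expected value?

EV(A) = 0.72 × 16300 + 0.16 × 6100 + 0.12 × 13600 = 11736 + 976 + 1632 = 14344
Branch B: 14400 (certain)
Overall = 0.96 × 14344 + 0.04 × 14400 = 13770.24 + 576 = 14346.24

$14,346.24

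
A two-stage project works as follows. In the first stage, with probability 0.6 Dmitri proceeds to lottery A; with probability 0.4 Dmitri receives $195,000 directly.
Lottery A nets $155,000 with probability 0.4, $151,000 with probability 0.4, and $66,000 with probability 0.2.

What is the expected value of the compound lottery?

$159,360

EV(A) = 0.4 × 155000 + 0.4 × 151000 + 0.2 × 66000 = 62000 + 60400 + 13200 = 135600
Branch B: 195000 (certain)
Overall = 0.6 × 135600 + 0.4 × 195000 = 81360 + 78000 = 159360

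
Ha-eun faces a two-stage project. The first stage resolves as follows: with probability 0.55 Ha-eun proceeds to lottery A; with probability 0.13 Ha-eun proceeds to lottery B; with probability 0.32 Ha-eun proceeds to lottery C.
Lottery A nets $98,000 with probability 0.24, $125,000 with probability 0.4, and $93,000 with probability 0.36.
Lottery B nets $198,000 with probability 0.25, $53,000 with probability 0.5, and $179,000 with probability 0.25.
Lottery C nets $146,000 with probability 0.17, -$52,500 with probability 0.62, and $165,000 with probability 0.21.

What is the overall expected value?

$83,161.90

EV(A) = 0.24 × 98000 + 0.4 × 125000 + 0.36 × 93000 = 23520 + 50000 + 33480 = 107000
EV(B) = 0.25 × 198000 + 0.5 × 53000 + 0.25 × 179000 = 49500 + 26500 + 44750 = 120750
EV(C) = 0.17 × 146000 + 0.62 × (-52500) + 0.21 × 165000 = 24820 − 32550 + 34650 = 26920
Overall = 0.55 × 107000 + 0.13 × 120750 + 0.32 × 26920 = 58850 + 15697.5 + 8614.4 = 83161.9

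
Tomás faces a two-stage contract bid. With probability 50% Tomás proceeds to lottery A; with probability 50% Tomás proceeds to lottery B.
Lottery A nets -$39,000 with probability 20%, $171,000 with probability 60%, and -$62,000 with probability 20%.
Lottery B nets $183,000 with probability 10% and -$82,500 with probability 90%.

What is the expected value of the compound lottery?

$13,225

EV(A) = 0.2 × (-39000) + 0.6 × 171000 + 0.2 × (-62000) = -7800 + 102600 − 12400 = 82400
EV(B) = 0.1 × 183000 + 0.9 × (-82500) = 18300 − 74250 = -55950
Overall = 0.5 × 82400 + 0.5 × (-55950) = 41200 − 27975 = 13225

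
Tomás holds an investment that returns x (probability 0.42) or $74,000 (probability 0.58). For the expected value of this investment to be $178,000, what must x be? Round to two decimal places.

x = $321,619.05

0.42·x + 0.58·74000 = 178000
0.42·x = 178000 − 42920 = 135080
x = 135080 / 0.42 = 321619.0476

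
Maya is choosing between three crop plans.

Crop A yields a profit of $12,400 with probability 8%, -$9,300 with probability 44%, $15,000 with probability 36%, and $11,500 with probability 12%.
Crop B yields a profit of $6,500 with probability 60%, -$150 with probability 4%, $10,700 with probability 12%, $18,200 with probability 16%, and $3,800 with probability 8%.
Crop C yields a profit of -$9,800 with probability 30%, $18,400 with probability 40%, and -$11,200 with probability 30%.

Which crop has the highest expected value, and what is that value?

Crop A = 0.08 × 12400 + 0.44 × (-9300) + 0.36 × 15000 + 0.12 × 11500 = 992 − 4092 + 5400 + 1380 = 3680
Crop B = 0.6 × 6500 + 0.04 × (-150) + 0.12 × 10700 + 0.16 × 18200 + 0.08 × 3800 = 3900 − 6 + 1284 + 2912 + 304 = 8394
Crop C = 0.3 × (-9800) + 0.4 × 18400 + 0.3 × (-11200) = -2940 + 7360 − 3360 = 1060

Crop B ($8,394)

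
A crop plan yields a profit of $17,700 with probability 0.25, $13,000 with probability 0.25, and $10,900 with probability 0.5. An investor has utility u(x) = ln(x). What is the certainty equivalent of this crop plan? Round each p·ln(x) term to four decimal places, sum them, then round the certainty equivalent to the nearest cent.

$12,859.01

E[u] = 0.25·ln(17700) + 0.25·ln(13000) + 0.5·ln(10900) = 2.4453 + 2.3682 + 4.6483 = 9.4618
CE = e^9.4618 ≈ 12859.01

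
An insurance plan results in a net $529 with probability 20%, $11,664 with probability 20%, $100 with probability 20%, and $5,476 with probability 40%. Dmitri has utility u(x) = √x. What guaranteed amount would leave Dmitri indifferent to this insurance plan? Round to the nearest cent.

E[u] = 0.2·√529 + 0.2·√11664 + 0.2·√100 + 0.4·√5476 = 0.2·23 + 0.2·108 + 0.2·10 + 0.4·74 = 57.8
CE = (57.8)² = 3340.84

$3,340.84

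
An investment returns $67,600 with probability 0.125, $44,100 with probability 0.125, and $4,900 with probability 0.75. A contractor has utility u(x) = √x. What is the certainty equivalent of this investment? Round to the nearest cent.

E[u] = 0.125·√67600 + 0.125·√44100 + 0.75·√4900 = 0.125·260 + 0.125·210 + 0.75·70 = 111.25
CE = (111.25)² = 12376.5625

$12,376.56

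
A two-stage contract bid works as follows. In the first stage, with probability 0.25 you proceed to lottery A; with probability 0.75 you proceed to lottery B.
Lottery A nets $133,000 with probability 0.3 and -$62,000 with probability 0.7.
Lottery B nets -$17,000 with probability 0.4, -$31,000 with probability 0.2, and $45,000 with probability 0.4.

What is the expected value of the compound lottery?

$2,875

EV(A) = 0.3 × 133000 + 0.7 × (-62000) = 39900 − 43400 = -3500
EV(B) = 0.4 × (-17000) + 0.2 × (-31000) + 0.4 × 45000 = -6800 − 6200 + 18000 = 5000
Overall = 0.25 × (-3500) + 0.75 × 5000 = -875 + 3750 = 2875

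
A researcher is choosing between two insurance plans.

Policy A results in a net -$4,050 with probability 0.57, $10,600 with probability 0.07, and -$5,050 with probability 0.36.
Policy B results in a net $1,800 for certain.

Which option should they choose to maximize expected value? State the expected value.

Policy A = 0.57 × (-4050) + 0.07 × 10600 + 0.36 × (-5050) = -2308.5 + 742 − 1818 = -3384.5
Policy B: 1800 (certain)

Policy B ($1,800)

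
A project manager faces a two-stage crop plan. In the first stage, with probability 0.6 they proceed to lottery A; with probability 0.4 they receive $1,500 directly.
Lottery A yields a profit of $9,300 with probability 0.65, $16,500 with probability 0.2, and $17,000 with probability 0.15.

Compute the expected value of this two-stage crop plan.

$7,737

EV(A) = 0.65 × 9300 + 0.2 × 16500 + 0.15 × 17000 = 6045 + 3300 + 2550 = 11895
Branch B: 1500 (certain)
Overall = 0.6 × 11895 + 0.4 × 1500 = 7137 + 600 = 7737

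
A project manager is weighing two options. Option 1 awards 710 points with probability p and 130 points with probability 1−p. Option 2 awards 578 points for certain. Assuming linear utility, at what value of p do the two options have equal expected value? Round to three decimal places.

p = 0.772

p·710 + (1−p)·130 = 578
580p + 130 = 578
p = (578 − 130) / 580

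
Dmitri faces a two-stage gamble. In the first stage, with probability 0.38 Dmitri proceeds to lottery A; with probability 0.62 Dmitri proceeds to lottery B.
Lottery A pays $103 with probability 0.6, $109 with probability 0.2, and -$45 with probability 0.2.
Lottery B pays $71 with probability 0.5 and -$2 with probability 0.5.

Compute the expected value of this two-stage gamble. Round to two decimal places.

EV(A) = 0.6 × 103 + 0.2 × 109 + 0.2 × (-45) = 61.8 + 21.8 − 9 = 74.6
EV(B) = 0.5 × 71 + 0.5 × (-2) = 35.5 − 1 = 34.5
Overall = 0.38 × 74.6 + 0.62 × 34.5 = 28.348 + 21.39 = 49.738

$49.74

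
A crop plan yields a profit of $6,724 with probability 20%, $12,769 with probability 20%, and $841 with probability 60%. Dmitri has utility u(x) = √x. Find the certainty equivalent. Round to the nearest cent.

E[u] = 0.2·√6724 + 0.2·√12769 + 0.6·√841 = 0.2·82 + 0.2·113 + 0.6·29 = 56.4
CE = (56.4)² = 3180.96

$3,180.96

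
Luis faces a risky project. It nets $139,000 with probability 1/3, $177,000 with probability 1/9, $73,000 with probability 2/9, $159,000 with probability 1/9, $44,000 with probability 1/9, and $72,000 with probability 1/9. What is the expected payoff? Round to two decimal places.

$112,777.78

EV = 1/3 × 139000 + 1/9 × 177000 + 2/9 × 73000 + 1/9 × 159000 + 1/9 × 44000 + 1/9 × 72000 = 46333.3333 + 19666.6667 + 16222.2222 + 17666.6667 + 4888.8889 + 8000 = 112777.7778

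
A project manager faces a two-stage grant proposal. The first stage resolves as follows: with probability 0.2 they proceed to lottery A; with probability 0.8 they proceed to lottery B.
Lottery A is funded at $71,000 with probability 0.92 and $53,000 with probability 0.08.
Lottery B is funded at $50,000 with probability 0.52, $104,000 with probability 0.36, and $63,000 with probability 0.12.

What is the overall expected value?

EV(A) = 0.92 × 71000 + 0.08 × 53000 = 65320 + 4240 = 69560
EV(B) = 0.52 × 50000 + 0.36 × 104000 + 0.12 × 63000 = 26000 + 37440 + 7560 = 71000
Overall = 0.2 × 69560 + 0.8 × 71000 = 13912 + 56800 = 70712

$70,712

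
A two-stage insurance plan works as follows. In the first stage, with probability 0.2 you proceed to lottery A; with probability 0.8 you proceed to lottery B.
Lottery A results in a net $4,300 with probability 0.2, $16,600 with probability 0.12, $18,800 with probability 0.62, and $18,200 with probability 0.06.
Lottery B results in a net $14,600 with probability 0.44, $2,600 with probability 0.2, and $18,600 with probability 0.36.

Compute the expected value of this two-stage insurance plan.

$14,032

EV(A) = 0.2 × 4300 + 0.12 × 16600 + 0.62 × 18800 + 0.06 × 18200 = 860 + 1992 + 11656 + 1092 = 15600
EV(B) = 0.44 × 14600 + 0.2 × 2600 + 0.36 × 18600 = 6424 + 520 + 6696 = 13640
Overall = 0.2 × 15600 + 0.8 × 13640 = 3120 + 10912 = 14032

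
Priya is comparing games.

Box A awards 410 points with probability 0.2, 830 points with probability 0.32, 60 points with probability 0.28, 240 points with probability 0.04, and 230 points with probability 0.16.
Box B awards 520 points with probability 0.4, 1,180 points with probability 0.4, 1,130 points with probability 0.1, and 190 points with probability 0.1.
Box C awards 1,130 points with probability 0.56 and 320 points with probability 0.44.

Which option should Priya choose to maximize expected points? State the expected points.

Box A = 0.2 × 410 + 0.32 × 830 + 0.28 × 60 + 0.04 × 240 + 0.16 × 230 = 82 + 265.6 + 16.8 + 9.6 + 36.8 = 410.8
Box B = 0.4 × 520 + 0.4 × 1180 + 0.1 × 1130 + 0.1 × 190 = 208 + 472 + 113 + 19 = 812
Box C = 0.56 × 1130 + 0.44 × 320 = 632.8 + 140.8 = 773.6

Box B (812 points)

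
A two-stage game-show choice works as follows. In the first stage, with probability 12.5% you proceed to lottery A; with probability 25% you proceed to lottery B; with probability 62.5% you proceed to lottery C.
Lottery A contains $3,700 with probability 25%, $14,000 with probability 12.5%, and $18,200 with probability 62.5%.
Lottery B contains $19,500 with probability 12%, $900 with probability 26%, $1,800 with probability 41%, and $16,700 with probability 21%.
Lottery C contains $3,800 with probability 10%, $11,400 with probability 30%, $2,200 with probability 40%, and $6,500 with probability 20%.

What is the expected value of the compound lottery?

EV(A) = 0.25 × 3700 + 0.125 × 14000 + 0.625 × 18200 = 925 + 1750 + 11375 = 14050
EV(B) = 0.12 × 19500 + 0.26 × 900 + 0.41 × 1800 + 0.21 × 16700 = 2340 + 234 + 738 + 3507 = 6819
EV(C) = 0.1 × 3800 + 0.3 × 11400 + 0.4 × 2200 + 0.2 × 6500 = 380 + 3420 + 880 + 1300 = 5980
Overall = 0.125 × 14050 + 0.25 × 6819 + 0.625 × 5980 = 1756.25 + 1704.75 + 3737.5 = 7198.5

$7,198.50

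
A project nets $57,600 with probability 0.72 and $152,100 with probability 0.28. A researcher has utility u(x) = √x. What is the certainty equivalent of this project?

$79,524

E[u] = 0.72·√57600 + 0.28·√152100 = 0.72·240 + 0.28·390 = 282
CE = (282)² = 79524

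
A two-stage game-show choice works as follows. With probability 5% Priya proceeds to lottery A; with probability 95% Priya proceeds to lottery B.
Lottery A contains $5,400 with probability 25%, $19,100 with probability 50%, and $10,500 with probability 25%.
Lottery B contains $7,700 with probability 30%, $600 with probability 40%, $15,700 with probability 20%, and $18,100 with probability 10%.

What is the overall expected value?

$7,801.25

EV(A) = 0.25 × 5400 + 0.5 × 19100 + 0.25 × 10500 = 1350 + 9550 + 2625 = 13525
EV(B) = 0.3 × 7700 + 0.4 × 600 + 0.2 × 15700 + 0.1 × 18100 = 2310 + 240 + 3140 + 1810 = 7500
Overall = 0.05 × 13525 + 0.95 × 7500 = 676.25 + 7125 = 7801.25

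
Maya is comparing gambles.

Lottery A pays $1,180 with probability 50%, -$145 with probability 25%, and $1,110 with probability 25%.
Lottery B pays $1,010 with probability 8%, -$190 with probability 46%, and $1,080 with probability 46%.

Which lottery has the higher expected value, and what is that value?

Lottery A = 0.5 × 1180 + 0.25 × (-145) + 0.25 × 1110 = 590 − 36.25 + 277.5 = 831.25
Lottery B = 0.08 × 1010 + 0.46 × (-190) + 0.46 × 1080 = 80.8 − 87.4 + 496.8 = 490.2

Lottery A ($831.25)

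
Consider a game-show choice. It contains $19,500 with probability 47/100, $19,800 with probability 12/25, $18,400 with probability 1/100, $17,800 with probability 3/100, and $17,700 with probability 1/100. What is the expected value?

$19,564

EV = 47/100 × 19500 + 12/25 × 19800 + 1/100 × 18400 + 3/100 × 17800 + 1/100 × 17700 = 9165 + 9504 + 184 + 534 + 177 = 19564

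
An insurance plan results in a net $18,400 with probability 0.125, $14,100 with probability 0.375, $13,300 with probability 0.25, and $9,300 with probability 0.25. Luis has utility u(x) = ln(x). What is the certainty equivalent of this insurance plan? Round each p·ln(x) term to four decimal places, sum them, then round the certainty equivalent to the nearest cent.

$12,945.45

E[u] = 0.125·ln(18400) + 0.375·ln(14100) + 0.25·ln(13300) + 0.25·ln(9300) = 1.2275 + 3.5827 + 2.3739 + 2.2844 = 9.4685
CE = e^9.4685 ≈ 12945.45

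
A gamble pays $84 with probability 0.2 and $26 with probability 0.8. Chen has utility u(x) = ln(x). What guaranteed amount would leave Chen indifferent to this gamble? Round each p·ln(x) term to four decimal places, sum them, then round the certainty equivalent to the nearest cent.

$32.87

E[u] = 0.2·ln(84) + 0.8·ln(26) = 0.8862 + 2.6065 = 3.4927
CE = e^3.4927 ≈ 32.87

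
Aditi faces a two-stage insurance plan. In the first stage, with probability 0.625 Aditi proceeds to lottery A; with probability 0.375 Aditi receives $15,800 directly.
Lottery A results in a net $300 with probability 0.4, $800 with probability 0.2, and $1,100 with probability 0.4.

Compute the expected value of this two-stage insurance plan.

EV(A) = 0.4 × 300 + 0.2 × 800 + 0.4 × 1100 = 120 + 160 + 440 = 720
Branch B: 15800 (certain)
Overall = 0.625 × 720 + 0.375 × 15800 = 450 + 5925 = 6375

$6,375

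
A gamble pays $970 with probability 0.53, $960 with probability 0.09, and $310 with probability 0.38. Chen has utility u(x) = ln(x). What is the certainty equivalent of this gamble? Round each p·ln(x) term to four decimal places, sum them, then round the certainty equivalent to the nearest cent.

$628.23

E[u] = 0.53·ln(970) + 0.09·ln(960) + 0.38·ln(310) = 3.6450 + 0.6180 + 2.1799 = 6.4429
CE = e^6.4429 ≈ 628.23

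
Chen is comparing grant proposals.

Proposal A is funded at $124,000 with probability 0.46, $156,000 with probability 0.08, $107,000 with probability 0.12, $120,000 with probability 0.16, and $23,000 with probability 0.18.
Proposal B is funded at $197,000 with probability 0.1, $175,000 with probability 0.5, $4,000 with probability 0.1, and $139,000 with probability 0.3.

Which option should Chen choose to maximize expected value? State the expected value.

Proposal A = 0.46 × 124000 + 0.08 × 156000 + 0.12 × 107000 + 0.16 × 120000 + 0.18 × 23000 = 57040 + 12480 + 12840 + 19200 + 4140 = 105700
Proposal B = 0.1 × 197000 + 0.5 × 175000 + 0.1 × 4000 + 0.3 × 139000 = 19700 + 87500 + 400 + 41700 = 149300

Proposal B ($149,300)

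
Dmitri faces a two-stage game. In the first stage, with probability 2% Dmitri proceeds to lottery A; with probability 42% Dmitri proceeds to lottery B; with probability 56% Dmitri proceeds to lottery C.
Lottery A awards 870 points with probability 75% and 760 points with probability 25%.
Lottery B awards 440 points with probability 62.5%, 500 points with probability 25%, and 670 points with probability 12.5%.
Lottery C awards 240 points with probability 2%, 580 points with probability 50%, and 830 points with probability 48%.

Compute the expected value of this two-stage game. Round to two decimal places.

608.22 points

EV(A) = 0.75 × 870 + 0.25 × 760 = 652.5 + 190 = 842.5
EV(B) = 0.625 × 440 + 0.25 × 500 + 0.125 × 670 = 275 + 125 + 83.75 = 483.75
EV(C) = 0.02 × 240 + 0.5 × 580 + 0.48 × 830 = 4.8 + 290 + 398.4 = 693.2
Overall = 0.02 × 842.5 + 0.42 × 483.75 + 0.56 × 693.2 = 16.85 + 203.175 + 388.192 = 608.217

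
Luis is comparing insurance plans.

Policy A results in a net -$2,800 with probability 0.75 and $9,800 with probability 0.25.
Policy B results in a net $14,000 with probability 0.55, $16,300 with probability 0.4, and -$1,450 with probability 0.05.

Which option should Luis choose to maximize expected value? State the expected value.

Policy B ($14,147.50)

Policy A = 0.75 × (-2800) + 0.25 × 9800 = -2100 + 2450 = 350
Policy B = 0.55 × 14000 + 0.4 × 16300 + 0.05 × (-1450) = 7700 + 6520 − 72.5 = 14147.5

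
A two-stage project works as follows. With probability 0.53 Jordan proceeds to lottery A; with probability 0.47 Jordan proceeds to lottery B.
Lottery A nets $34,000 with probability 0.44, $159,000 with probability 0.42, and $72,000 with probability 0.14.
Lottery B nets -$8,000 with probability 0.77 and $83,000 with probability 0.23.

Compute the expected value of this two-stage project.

$54,741.70

EV(A) = 0.44 × 34000 + 0.42 × 159000 + 0.14 × 72000 = 14960 + 66780 + 10080 = 91820
EV(B) = 0.77 × (-8000) + 0.23 × 83000 = -6160 + 19090 = 12930
Overall = 0.53 × 91820 + 0.47 × 12930 = 48664.6 + 6077.1 = 54741.7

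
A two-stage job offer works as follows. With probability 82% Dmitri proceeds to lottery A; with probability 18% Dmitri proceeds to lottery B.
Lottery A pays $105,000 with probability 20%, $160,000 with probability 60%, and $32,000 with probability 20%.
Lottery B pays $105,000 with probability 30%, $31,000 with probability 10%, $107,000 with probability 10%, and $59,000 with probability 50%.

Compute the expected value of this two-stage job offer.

EV(A) = 0.2 × 105000 + 0.6 × 160000 + 0.2 × 32000 = 21000 + 96000 + 6400 = 123400
EV(B) = 0.3 × 105000 + 0.1 × 31000 + 0.1 × 107000 + 0.5 × 59000 = 31500 + 3100 + 10700 + 29500 = 74800
Overall = 0.82 × 123400 + 0.18 × 74800 = 101188 + 13464 = 114652

$114,652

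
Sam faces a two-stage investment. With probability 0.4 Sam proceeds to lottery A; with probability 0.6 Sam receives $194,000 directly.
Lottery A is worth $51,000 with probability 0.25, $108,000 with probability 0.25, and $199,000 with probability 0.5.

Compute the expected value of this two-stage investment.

EV(A) = 0.25 × 51000 + 0.25 × 108000 + 0.5 × 199000 = 12750 + 27000 + 99500 = 139250
Branch B: 194000 (certain)
Overall = 0.4 × 139250 + 0.6 × 194000 = 55700 + 116400 = 172100

$172,100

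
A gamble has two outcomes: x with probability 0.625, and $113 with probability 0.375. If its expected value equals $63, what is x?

0.625·x + 0.375·113 = 63
0.625·x = 63 − 42.375 = 20.625
x = 20.625 / 0.625 = 33

x = $33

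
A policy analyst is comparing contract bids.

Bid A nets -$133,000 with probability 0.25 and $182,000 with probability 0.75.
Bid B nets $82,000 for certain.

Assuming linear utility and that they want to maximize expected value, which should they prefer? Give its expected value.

Bid A = 0.25 × (-133000) + 0.75 × 182000 = -33250 + 136500 = 103250
Bid B: 82000 (certain)

Bid A ($103,250)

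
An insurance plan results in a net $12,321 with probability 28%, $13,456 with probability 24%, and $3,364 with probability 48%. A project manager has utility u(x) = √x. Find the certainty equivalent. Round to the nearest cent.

E[u] = 0.28·√12321 + 0.24·√13456 + 0.48·√3364 = 0.28·111 + 0.24·116 + 0.48·58 = 86.76
CE = (86.76)² = 7527.2976

$7,527.30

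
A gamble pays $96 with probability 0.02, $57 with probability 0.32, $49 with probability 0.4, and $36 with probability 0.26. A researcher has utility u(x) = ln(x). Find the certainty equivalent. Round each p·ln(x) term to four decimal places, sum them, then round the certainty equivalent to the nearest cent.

E[u] = 0.02·ln(96) + 0.32·ln(57) + 0.4·ln(49) + 0.26·ln(36) = 0.0913 + 1.2938 + 1.5567 + 0.9317 = 3.8735
CE = e^3.8735 ≈ 48.11

$48.11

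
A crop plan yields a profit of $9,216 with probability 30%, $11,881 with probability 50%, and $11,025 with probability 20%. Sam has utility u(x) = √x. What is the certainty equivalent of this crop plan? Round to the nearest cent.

$10,878.49

E[u] = 0.3·√9216 + 0.5·√11881 + 0.2·√11025 = 0.3·96 + 0.5·109 + 0.2·105 = 104.3
CE = (104.3)² = 10878.49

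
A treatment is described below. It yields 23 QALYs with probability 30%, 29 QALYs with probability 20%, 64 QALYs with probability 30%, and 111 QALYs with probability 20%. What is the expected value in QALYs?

EV = 0.3 × 23 + 0.2 × 29 + 0.3 × 64 + 0.2 × 111 = 6.9 + 5.8 + 19.2 + 22.2 = 54.1

54.1 QALYs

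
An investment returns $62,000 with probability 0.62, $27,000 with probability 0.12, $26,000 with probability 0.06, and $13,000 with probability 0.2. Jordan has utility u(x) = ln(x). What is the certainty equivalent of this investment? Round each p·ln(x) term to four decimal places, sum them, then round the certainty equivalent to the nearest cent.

$38,968.15

E[u] = 0.62·ln(62000) + 0.12·ln(27000) + 0.06·ln(26000) + 0.2·ln(13000) = 6.8416 + 1.2244 + 0.6100 + 1.8945 = 10.5705
CE = e^10.5705 ≈ 38968.15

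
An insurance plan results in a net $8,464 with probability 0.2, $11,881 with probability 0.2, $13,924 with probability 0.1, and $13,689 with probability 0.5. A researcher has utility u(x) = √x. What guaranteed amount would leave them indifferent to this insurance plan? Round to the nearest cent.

E[u] = 0.2·√8464 + 0.2·√11881 + 0.1·√13924 + 0.5·√13689 = 0.2·92 + 0.2·109 + 0.1·118 + 0.5·117 = 110.5
CE = (110.5)² = 12210.25

$12,210.25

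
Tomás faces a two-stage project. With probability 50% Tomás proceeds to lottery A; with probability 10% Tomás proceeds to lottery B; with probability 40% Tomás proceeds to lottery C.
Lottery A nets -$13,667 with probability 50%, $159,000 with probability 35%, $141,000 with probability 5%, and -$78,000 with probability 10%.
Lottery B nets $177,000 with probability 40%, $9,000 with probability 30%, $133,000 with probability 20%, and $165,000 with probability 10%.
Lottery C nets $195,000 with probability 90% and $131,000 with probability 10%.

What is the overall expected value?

EV(A) = 0.5 × (-13667) + 0.35 × 159000 + 0.05 × 141000 + 0.1 × (-78000) = -6833.5 + 55650 + 7050 − 7800 = 48066.5
EV(B) = 0.4 × 177000 + 0.3 × 9000 + 0.2 × 133000 + 0.1 × 165000 = 70800 + 2700 + 26600 + 16500 = 116600
EV(C) = 0.9 × 195000 + 0.1 × 131000 = 175500 + 13100 = 188600
Overall = 0.5 × 48066.5 + 0.1 × 116600 + 0.4 × 188600 = 24033.25 + 11660 + 75440 = 111133.25

$111,133.25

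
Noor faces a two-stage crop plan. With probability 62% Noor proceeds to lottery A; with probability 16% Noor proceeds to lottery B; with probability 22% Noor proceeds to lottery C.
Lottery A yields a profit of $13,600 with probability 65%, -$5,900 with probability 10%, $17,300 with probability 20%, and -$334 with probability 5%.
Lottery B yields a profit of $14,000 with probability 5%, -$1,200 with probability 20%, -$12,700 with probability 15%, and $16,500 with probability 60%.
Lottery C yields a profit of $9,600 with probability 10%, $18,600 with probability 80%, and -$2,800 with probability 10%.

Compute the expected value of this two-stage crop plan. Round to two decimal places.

$12,025.85

EV(A) = 0.65 × 13600 + 0.1 × (-5900) + 0.2 × 17300 + 0.05 × (-334) = 8840 − 590 + 3460 − 16.7 = 11693.3
EV(B) = 0.05 × 14000 + 0.2 × (-1200) + 0.15 × (-12700) + 0.6 × 16500 = 700 − 240 − 1905 + 9900 = 8455
EV(C) = 0.1 × 9600 + 0.8 × 18600 + 0.1 × (-2800) = 960 + 14880 − 280 = 15560
Overall = 0.62 × 11693.3 + 0.16 × 8455 + 0.22 × 15560 = 7249.846 + 1352.8 + 3423.2 = 12025.846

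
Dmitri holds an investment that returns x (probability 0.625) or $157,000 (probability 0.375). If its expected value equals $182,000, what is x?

x = $197,000

0.625·x + 0.375·157000 = 182000
0.625·x = 182000 − 58875 = 123125
x = 123125 / 0.625 = 197000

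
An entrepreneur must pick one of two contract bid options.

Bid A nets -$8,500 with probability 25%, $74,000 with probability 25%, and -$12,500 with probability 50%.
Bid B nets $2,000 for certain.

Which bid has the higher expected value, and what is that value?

Bid A = 0.25 × (-8500) + 0.25 × 74000 + 0.5 × (-12500) = -2125 + 18500 − 6250 = 10125
Bid B: 2000 (certain)

Bid A ($10,125)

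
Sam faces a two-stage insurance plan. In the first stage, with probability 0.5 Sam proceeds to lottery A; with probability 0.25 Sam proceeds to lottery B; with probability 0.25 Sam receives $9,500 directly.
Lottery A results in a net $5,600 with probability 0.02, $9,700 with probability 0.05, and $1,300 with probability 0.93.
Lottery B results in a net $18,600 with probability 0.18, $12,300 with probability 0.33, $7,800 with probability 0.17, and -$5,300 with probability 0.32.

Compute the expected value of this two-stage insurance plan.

EV(A) = 0.02 × 5600 + 0.05 × 9700 + 0.93 × 1300 = 112 + 485 + 1209 = 1806
EV(B) = 0.18 × 18600 + 0.33 × 12300 + 0.17 × 7800 + 0.32 × (-5300) = 3348 + 4059 + 1326 − 1696 = 7037
Branch C: 9500 (certain)
Overall = 0.5 × 1806 + 0.25 × 7037 + 0.25 × 9500 = 903 + 1759.25 + 2375 = 5037.25

$5,037.25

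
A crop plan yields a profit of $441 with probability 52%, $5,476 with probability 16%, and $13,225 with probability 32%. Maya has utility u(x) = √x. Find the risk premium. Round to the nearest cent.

E[u] = 0.52·√441 + 0.16·√5476 + 0.32·√13225 = 0.52·21 + 0.16·74 + 0.32·115 = 59.56
CE = (59.56)² = 3547.3936
Risk premium = EV − CE = 5337.48 − 3547.3936 = 1790.0864

$1,790.09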